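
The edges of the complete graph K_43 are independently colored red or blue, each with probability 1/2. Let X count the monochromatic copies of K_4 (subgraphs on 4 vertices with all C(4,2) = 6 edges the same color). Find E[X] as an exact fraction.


Let X = Σ_S X_S over the C(43, 4) = 123410 subsets S of size 4, where X_S = 1 if the K_4 on S is monochromatic.
For a fixed S, the K_4 on S has C(4, 2) = 6 edges. P[all 6 edges red] = (1/2)^6, and likewise for blue, so P[monochromatic] = 2·(1/2)^6 = 2^{1 − 6} = 1/32.
Summing: E[X] = C(43, 4) · 2^{1 − 6} = 123410 · 1/32 = 61705/16.
Numerically: E[X] ≈ 3856.562500.

E[X] = C(43,4)·2^(1−C(4,2)) = 61705/16 ≈ 3856.562500.


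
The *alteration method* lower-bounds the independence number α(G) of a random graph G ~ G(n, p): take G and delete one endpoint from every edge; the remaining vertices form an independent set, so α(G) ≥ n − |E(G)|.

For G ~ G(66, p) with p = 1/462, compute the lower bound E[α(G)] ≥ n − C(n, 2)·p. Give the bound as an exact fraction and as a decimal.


E[|E(G)|] = C(66, 2)·p = 2145 · (1/462) = 65/14.
E[α(G)] ≥ n − E[|E(G)|] = 66 − 65/14 = 859/14.
Numerically: ≈ 61.357143.
(This is only a lower bound; the true E[α(G)] may be larger.)

E[α(G)] ≥ 859/14 ≈ 61.357143.


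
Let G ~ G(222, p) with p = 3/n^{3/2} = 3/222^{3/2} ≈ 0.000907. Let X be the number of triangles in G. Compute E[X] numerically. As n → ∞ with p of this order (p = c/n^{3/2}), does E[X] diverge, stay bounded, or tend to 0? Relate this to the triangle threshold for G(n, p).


Number of potential triangles: C(222, 3) = 1798940.
Each occurs with probability p³ ≈ (0.000907)³ ≈ 7.46063e-10.
By linearity: E[X] = C(222, 3)·p³ ≈ 1798940 · 7.46063e-10 ≈ 0.001.
Since α = 3/2 > 1, p = c/n^{3/2} = o(1/n) is below the triangle threshold p ~ 1/n. Asymptotically E[X] ~ (c³/6)·n^{3(1−α)} = (3³/6)·n^{-1.5} → 0, so by Markov's inequality G has no triangles w.h.p.

E[X] ≈ 0.001; in regime p = Θ(1/n^{3/2}) E[X] tends to 0 (below the triangle threshold p ~ 1/n).


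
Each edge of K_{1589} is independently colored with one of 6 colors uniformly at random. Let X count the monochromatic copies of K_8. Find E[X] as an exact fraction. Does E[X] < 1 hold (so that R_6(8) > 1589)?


E[X] = C(1589, 8) · 6^{1 − 28} = 990389025825605844438 · 6^{−27} = 990389025825605844438/1023490369077469249536.
As a reduced fraction: E[X] = 165064837637600974073/170581728179578208256 ≈ 0.967658.
Is E[X] < 1? YES.
Since E[X] < 1, there exists a 6-coloring of K_{1589} with no monochromatic K_8; hence R_6(8) > 1589.

E[X] = 165064837637600974073/170581728179578208256 ≈ 0.967658; E[X] < 1, so R_6(8) > 1589.


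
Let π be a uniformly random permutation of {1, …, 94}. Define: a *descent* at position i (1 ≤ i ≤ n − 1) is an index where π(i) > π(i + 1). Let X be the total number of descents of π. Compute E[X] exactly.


Write X = Σ X_I over i = 1, …, 93, with X_I the indicator of one descent.
There are 93 indicators.
For each fixed i, the pair (π(i), π(i+1)) is a uniformly random ordered pair of distinct values from {1, …, 94}; by symmetry P[π(i) > π(i+1)] = 1/2.
By linearity: E[X] = 93 · (1/2) = (94 − 1) · (1/2) = 93/2 ≈ 46.5000.

E[X] = 93/2 = 46.5000.


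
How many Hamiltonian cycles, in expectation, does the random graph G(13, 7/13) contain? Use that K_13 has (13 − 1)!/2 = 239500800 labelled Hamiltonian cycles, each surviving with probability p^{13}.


K_13 has (13 − 1)!/2 = 239500800 labelled Hamiltonian cycles.
For each such Hamiltonian cycle H, let X_H = 1 if all 13 edges of H are present in G. Then P[X_H = 1] = p^{13} = (7/13)^{13} = 96889010407/302875106592253.
By linearity: E[X] = Σ_H E[X_H] = 239500800 · p^{13} = 239500800 · 96889010407/302875106592253 = 23204995503684825600/302875106592253.
Numerically: E[X] ≈ 76616.

E[X] = 239500800 · (7/13)^{13} = 23204995503684825600/302875106592253 ≈ 76616.


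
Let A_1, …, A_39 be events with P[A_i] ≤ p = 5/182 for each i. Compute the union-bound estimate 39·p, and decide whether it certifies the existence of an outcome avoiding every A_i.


Union bound: P[∪_{i=1}^{39} A_i] ≤ Σ_i P[A_i] ≤ 39·p = 39·(5/182) = 15/14.
Numerically: 15/14 ≈ 1.07143.
Is 15/14 < 1? NO.
Since the bound 15/14 is ≥ 1, the union bound is uninformative here; it does NOT by itself certify existence.

39·p = 15/14 ≈ 1.07143; existence NOT certified by the union bound.


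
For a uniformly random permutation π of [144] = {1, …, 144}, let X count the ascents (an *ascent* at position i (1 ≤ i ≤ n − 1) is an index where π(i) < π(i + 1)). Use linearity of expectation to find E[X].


Write X = Σ X_I over i = 1, …, 143, with X_I the indicator of one ascent.
There are 143 indicators.
For each fixed i, the pair (π(i), π(i+1)) is a uniformly random ordered pair of distinct values from {1, …, 144}; by symmetry P[π(i) < π(i+1)] = 1/2.
By linearity: E[X] = 143 · (1/2) = (144 − 1) · (1/2) = 143/2 ≈ 71.500000.

E[X] = 143/2 = 71.500000.


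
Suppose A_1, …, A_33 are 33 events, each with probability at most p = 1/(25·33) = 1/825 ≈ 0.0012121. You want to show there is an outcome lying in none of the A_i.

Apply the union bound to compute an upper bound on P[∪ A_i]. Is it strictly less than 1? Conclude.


Union bound: P[∪_{i=1}^{33} A_i] ≤ Σ_i P[A_i] ≤ 33·p = 33·(1/825) = 1/25.
Numerically: 1/25 ≈ 0.0400000.
Is 1/25 < 1? YES.
Since P[∪ A_i] ≤ 1/25 < 1, the complement has P[∩ A_i^c] ≥ 1 − 1/25 = 24/25 > 0, so some outcome avoids every A_i.

33·p = 1/25 ≈ 0.0400000; existence CERTIFIED by the union bound.


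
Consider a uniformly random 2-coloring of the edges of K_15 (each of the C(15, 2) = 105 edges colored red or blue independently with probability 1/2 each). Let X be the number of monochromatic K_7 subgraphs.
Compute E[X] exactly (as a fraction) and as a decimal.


Let X = Σ_S X_S over the C(15, 7) = 6435 subsets S of size 7, where X_S = 1 if the K_7 on S is monochromatic.
For a fixed S, the K_7 on S has C(7, 2) = 21 edges. P[all 21 edges red] = (1/2)^21, and likewise for blue, so P[monochromatic] = 2·(1/2)^21 = 2^{1 − 21} = 1/1048576.
By linearity of expectation: E[X] = C(15, 7) · 2^{1 − 21} = 6435 · 1/1048576 = 6435/1048576.
Numerically: E[X] ≈ 0.0061.

E[X] = C(15,7)·2^(1−C(7,2)) = 6435/1048576 ≈ 0.0061.


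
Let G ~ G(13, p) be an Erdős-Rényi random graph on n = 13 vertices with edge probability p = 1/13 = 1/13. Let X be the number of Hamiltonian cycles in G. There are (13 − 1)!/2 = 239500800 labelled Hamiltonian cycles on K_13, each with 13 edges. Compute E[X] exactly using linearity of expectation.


K_13 has (13 − 1)!/2 = 239500800 labelled Hamiltonian cycles.
For each such Hamiltonian cycle H, let X_H = 1 if all 13 edges of H are present in G. Then P[X_H = 1] = p^{13} = (1/13)^{13} = 1/302875106592253.
Summing the indicators: E[X] = Σ_H E[X_H] = 239500800 · p^{13} = 239500800 · 1/302875106592253 = 239500800/302875106592253.
Numerically: E[X] ≈ 7.91e-07.

E[X] = 239500800 · (1/13)^{13} = 239500800/302875106592253 ≈ 7.91e-07.


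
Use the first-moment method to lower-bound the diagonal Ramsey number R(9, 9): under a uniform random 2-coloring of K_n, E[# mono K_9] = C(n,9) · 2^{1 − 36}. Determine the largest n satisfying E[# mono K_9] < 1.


We need C(n, 9) · 2^{1 − 36} < 1, i.e. C(n, 9) < 2^{36 − 1} = 34359738368.
Check values of n near the boundary:
  n = 64: C(64, 9) = 27540584512; 27540584512 < 34359738368? YES
  n = 65: C(65, 9) = 31966749880; 31966749880 < 34359738368? YES
  n = 66: C(66, 9) = 37014131440; 37014131440 < 34359738368? NO
  n = 67: C(67, 9) = 42757703560; 42757703560 < 34359738368? NO
  n = 68: C(68, 9) = 49280065120; 49280065120 < 34359738368? NO
The largest n with C(n, 9) < 34359738368 is n = 65 (where E[X] = 3995843735/4294967296 ≈ 0.9304). Hence R(9, 9) > 65, i.e. R(9, 9) ≥ 66.

Largest n = 65; hence R(9, 9) > 65.


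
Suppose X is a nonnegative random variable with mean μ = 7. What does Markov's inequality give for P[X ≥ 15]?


μ = E[X] = 7, a = 15.
Markov: P[X ≥ 15] ≤ μ/a = (7)/15 = 7/15.
Numerically: ≈ 0.466667.
(Since a = 15 > μ = 7.000000, the bound 7/15 is < 1 and informative.)

P[X ≥ 15] ≤ 7/15 ≈ 0.466667.


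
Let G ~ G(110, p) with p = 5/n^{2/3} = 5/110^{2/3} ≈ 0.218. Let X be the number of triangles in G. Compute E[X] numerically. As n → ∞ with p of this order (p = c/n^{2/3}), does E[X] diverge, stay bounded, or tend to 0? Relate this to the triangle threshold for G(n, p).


Number of potential triangles: C(110, 3) = 215820.
Each occurs with probability p³ ≈ (0.218)³ ≈ 1.03306e-02.
By linearity: E[X] = C(110, 3)·p³ ≈ 215820 · 1.03306e-02 ≈ 2229.545.
Since α = 2/3 < 1, p = c/n^{2/3} ≫ 1/n is above the triangle threshold p ~ 1/n. Asymptotically E[X] ~ (c³/6)·n^{3(1−α)} = (5³/6)·n^{1} → ∞; triangles are abundant w.h.p.

E[X] ≈ 2229.545; in regime p = Θ(1/n^{2/3}) E[X] diverges (above the triangle threshold p ~ 1/n).


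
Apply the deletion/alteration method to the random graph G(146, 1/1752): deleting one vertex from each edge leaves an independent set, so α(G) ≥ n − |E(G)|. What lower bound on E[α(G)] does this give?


E[|E(G)|] = C(146, 2)·p = 10585 · (1/1752) = 145/24.
E[α(G)] ≥ n − E[|E(G)|] = 146 − 145/24 = 3359/24.
Numerically: ≈ 139.958333.
(This is only a lower bound; the true E[α(G)] may be larger.)

E[α(G)] ≥ 3359/24 ≈ 139.958333.


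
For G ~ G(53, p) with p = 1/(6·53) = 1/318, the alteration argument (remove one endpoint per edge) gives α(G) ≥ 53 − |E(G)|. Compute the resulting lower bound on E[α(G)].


E[|E(G)|] = C(53, 2)·p = 1378 · (1/318) = 13/3.
E[α(G)] ≥ n − E[|E(G)|] = 53 − 13/3 = 146/3.
Numerically: ≈ 48.6667.
(This is only a lower bound; the true E[α(G)] may be larger.)

E[α(G)] ≥ 146/3 ≈ 48.6667.


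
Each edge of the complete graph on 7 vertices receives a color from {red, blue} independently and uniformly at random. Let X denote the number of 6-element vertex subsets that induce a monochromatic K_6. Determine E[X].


Let X = Σ_S X_S over the C(7, 6) = 7 subsets S of size 6, where X_S = 1 if the K_6 on S is monochromatic.
For a fixed S, the K_6 on S has C(6, 2) = 15 edges. P[all 15 edges red] = (1/2)^15, and likewise for blue, so P[monochromatic] = 2·(1/2)^15 = 2^{1 − 15} = 1/16384.
Summing: E[X] = C(7, 6) · 2^{1 − 15} = 7 · 1/16384 = 7/16384.
Numerically: E[X] ≈ 0.000.

E[X] = C(7,6)·2^(1−C(6,2)) = 7/16384 ≈ 0.000.


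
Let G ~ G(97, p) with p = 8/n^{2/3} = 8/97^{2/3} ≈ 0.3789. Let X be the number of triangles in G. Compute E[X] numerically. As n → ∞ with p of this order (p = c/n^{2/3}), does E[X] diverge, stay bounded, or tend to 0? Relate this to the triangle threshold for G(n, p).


Number of potential triangles: C(97, 3) = 147440.
Each occurs with probability p³ ≈ (0.3789)³ ≈ 5.441598e-02.
By linearity: E[X] = C(97, 3)·p³ ≈ 147440 · 5.441598e-02 ≈ 8023.0928.
Since α = 2/3 < 1, p = c/n^{2/3} ≫ 1/n is above the triangle threshold p ~ 1/n. Asymptotically E[X] ~ (c³/6)·n^{3(1−α)} = (8³/6)·n^{1} → ∞; triangles are abundant w.h.p.

E[X] ≈ 8023.0928; in regime p = Θ(1/n^{2/3}) E[X] diverges (above the triangle threshold p ~ 1/n).


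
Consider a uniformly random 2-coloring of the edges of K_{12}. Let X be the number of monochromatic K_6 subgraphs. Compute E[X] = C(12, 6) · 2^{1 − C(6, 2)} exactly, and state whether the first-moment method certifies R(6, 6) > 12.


E[X] = C(12, 6) · 2^{1 − 15} = 924 · 2^{−14} = 924/16384.
As a reduced fraction: E[X] = 231/4096 ≈ 0.05640.
Is E[X] < 1? YES.
Since E[X] < 1, there exists a 2-coloring of K_{12} with no monochromatic K_6; hence R(6, 6) > 12.

E[X] = 231/4096 ≈ 0.05640; E[X] < 1, so R(6, 6) > 12.


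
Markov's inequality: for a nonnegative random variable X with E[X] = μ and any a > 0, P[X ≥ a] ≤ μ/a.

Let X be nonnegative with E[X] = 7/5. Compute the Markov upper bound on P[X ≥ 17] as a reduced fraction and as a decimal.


μ = E[X] = 7/5, a = 17.
Markov: P[X ≥ 17] ≤ μ/a = (7/5)/17 = 7/85.
Numerically: ≈ 0.0824.
(Since a = 17 > μ = 1.4000, the bound 7/85 is < 1 and informative.)

P[X ≥ 17] ≤ 7/85 ≈ 0.0824.


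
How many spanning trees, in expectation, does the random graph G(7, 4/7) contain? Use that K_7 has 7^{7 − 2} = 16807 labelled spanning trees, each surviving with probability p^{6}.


K_7 has 7^{7 − 2} = 16807 labelled spanning trees.
For each such spanning tree H, let X_H = 1 if all 6 edges of H are present in G. Then P[X_H = 1] = p^{6} = (4/7)^{6} = 4096/117649.
By linearity: E[X] = Σ_H E[X_H] = 16807 · p^{6} = 16807 · 4096/117649 = 4096/7.
Numerically: E[X] ≈ 585.143.

E[X] = 16807 · (4/7)^{6} = 4096/7 ≈ 585.143.


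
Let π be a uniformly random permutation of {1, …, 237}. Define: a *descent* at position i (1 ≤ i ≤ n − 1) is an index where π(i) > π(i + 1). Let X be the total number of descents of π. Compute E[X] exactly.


Write X = Σ X_I over i = 1, …, 236, with X_I the indicator of one descent.
There are 236 indicators.
For each fixed i, the pair (π(i), π(i+1)) is a uniformly random ordered pair of distinct values from {1, …, 237}; by symmetry P[π(i) > π(i+1)] = 1/2.
By linearity: E[X] = 236 · (1/2) = (237 − 1) · (1/2) = 118 ≈ 118.000.

E[X] = 118 = 118.000.


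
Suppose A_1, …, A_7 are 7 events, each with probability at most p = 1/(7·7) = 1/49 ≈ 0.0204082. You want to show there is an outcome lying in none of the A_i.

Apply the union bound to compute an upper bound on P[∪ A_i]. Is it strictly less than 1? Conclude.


Union bound: P[∪_{i=1}^{7} A_i] ≤ Σ_i P[A_i] ≤ 7·p = 7·(1/49) = 1/7.
Numerically: 1/7 ≈ 0.1428571.
Is 1/7 < 1? YES.
Since P[∪ A_i] ≤ 1/7 < 1, the complement has P[∩ A_i^c] ≥ 1 − 1/7 = 6/7 > 0, so some outcome avoids every A_i.

7·p = 1/7 ≈ 0.1428571; existence CERTIFIED by the union bound.


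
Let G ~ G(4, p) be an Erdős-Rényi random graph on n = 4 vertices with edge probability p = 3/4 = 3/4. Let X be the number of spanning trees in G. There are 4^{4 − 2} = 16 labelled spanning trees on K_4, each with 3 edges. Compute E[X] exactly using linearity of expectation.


K_4 has 4^{4 − 2} = 16 labelled spanning trees.
For each such spanning tree H, let X_H = 1 if all 3 edges of H are present in G. Then P[X_H = 1] = p^{3} = (3/4)^{3} = 27/64.
Summing the indicators: E[X] = Σ_H E[X_H] = 16 · p^{3} = 16 · 27/64 = 27/4.
Numerically: E[X] ≈ 6.75.

E[X] = 16 · (3/4)^{3} = 27/4 ≈ 6.75.


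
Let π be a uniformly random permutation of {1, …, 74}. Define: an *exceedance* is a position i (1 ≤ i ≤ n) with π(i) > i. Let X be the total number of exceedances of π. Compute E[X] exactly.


Write X = Σ_{i=1}^{74} X_i, where X_i = 1_{π(i) > i}.
For each fixed i, π(i) is uniform over {1, …, 74} (marginal of a uniform permutation), so P[π(i) > i] = (n − i)/n. Summing: Σ_{i=1}^{74} (n − i)/n = (0 + 1 + … + 73)/74 = 74(74 − 1)/(2·74) = (74 − 1)/2.
Hence E[X] = Σ_{i=1}^{74} (74 − i)/74 = 73/2 ≈ 36.500000.

E[X] = 73/2 = 36.500000.


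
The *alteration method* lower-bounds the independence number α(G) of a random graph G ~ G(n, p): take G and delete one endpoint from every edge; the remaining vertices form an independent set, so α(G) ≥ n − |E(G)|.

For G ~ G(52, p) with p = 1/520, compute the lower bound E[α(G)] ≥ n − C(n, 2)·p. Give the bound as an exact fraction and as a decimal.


E[|E(G)|] = C(52, 2)·p = 1326 · (1/520) = 51/20.
E[α(G)] ≥ n − E[|E(G)|] = 52 − 51/20 = 989/20.
Numerically: ≈ 49.45000.
(This is only a lower bound; the true E[α(G)] may be larger.)

E[α(G)] ≥ 989/20 ≈ 49.45000.


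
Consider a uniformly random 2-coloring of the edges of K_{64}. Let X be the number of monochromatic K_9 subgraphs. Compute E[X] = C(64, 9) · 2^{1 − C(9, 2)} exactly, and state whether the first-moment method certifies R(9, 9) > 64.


E[X] = C(64, 9) · 2^{1 − 36} = 27540584512 · 2^{−35} = 27540584512/34359738368.
As a reduced fraction: E[X] = 430321633/536870912 ≈ 0.801537.
Is E[X] < 1? YES.
Since E[X] < 1, there exists a 2-coloring of K_{64} with no monochromatic K_9; hence R(9, 9) > 64.

E[X] = 430321633/536870912 ≈ 0.801537; E[X] < 1, so R(9, 9) > 64.


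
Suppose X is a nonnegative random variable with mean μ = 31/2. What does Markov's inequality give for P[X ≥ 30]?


μ = E[X] = 31/2, a = 30.
Markov: P[X ≥ 30] ≤ μ/a = (31/2)/30 = 31/60.
Numerically: ≈ 0.516667.
(Since a = 30 > μ = 15.500000, the bound 31/60 is < 1 and informative.)

P[X ≥ 30] ≤ 31/60 ≈ 0.516667.


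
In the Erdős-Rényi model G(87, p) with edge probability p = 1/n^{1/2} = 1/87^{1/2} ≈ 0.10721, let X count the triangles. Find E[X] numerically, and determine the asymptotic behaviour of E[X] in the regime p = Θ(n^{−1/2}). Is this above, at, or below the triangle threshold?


Number of potential triangles: C(87, 3) = 105995.
Each occurs with probability p³ ≈ (0.10721)³ ≈ 1.2323133e-03.
By linearity: E[X] = C(87, 3)·p³ ≈ 105995 · 1.2323133e-03 ≈ 130.61904.
Since α = 1/2 < 1, p = c/n^{1/2} ≫ 1/n is above the triangle threshold p ~ 1/n. Asymptotically E[X] ~ (c³/6)·n^{3(1−α)} = (1³/6)·n^{1.5} → ∞; triangles are abundant w.h.p.

E[X] ≈ 130.61904; in regime p = Θ(1/n^{1/2}) E[X] diverges (above the triangle threshold p ~ 1/n).


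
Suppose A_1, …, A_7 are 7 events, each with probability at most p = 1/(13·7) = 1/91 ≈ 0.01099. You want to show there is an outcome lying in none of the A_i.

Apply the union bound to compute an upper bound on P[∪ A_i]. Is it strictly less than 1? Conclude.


Union bound: P[∪_{i=1}^{7} A_i] ≤ Σ_i P[A_i] ≤ 7·p = 7·(1/91) = 1/13.
Numerically: 1/13 ≈ 0.07692.
Is 1/13 < 1? YES.
Since P[∪ A_i] ≤ 1/13 < 1, the complement has P[∩ A_i^c] ≥ 1 − 1/13 = 12/13 > 0, so some outcome avoids every A_i.

7·p = 1/13 ≈ 0.07692; existence CERTIFIED by the union bound.


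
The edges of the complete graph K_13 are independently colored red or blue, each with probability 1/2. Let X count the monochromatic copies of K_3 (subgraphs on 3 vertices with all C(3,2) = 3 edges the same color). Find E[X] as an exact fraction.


Let X = Σ_S X_S over the C(13, 3) = 286 subsets S of size 3, where X_S = 1 if the K_3 on S is monochromatic.
For a fixed S, the K_3 on S has C(3, 2) = 3 edges. P[all 3 edges red] = (1/2)^3, and likewise for blue, so P[monochromatic] = 2·(1/2)^3 = 2^{1 − 3} = 1/4.
By linearity: E[X] = C(13, 3) · 2^{1 − 3} = 286 · 1/4 = 143/2.
Numerically: E[X] ≈ 71.5000.

E[X] = C(13,3)·2^(1−C(3,2)) = 143/2 ≈ 71.5000.


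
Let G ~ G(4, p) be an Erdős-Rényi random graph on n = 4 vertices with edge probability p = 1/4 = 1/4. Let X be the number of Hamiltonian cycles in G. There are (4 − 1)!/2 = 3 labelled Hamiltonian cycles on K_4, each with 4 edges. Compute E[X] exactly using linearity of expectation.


K_4 has (4 − 1)!/2 = 3 labelled Hamiltonian cycles.
For each such Hamiltonian cycle H, let X_H = 1 if all 4 edges of H are present in G. Then P[X_H = 1] = p^{4} = (1/4)^{4} = 1/256.
By linearity: E[X] = Σ_H E[X_H] = 3 · p^{4} = 3 · 1/256 = 3/256.
Numerically: E[X] ≈ 0.0117.

E[X] = 3 · (1/4)^{4} = 3/256 ≈ 0.0117.


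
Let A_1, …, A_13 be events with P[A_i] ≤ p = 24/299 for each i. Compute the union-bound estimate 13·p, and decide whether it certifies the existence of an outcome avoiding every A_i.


Union bound: P[∪_{i=1}^{13} A_i] ≤ Σ_i P[A_i] ≤ 13·p = 13·(24/299) = 24/23.
Numerically: 24/23 ≈ 1.043478.
Is 24/23 < 1? NO.
Since the bound 24/23 is ≥ 1, the union bound is uninformative here; it does NOT by itself certify existence.

13·p = 24/23 ≈ 1.043478; existence NOT certified by the union bound.


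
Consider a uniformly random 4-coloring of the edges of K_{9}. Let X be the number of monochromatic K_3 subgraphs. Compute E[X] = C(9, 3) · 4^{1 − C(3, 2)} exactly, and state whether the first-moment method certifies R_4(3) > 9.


E[X] = C(9, 3) · 4^{1 − 3} = 84 · 4^{−2} = 84/16.
As a reduced fraction: E[X] = 21/4 ≈ 5.25000.
Is E[X] < 1? NO.
Since E[X] ≥ 1, the first-moment bound is inconclusive at n = 9; it does NOT by itself certify R_4(3) > 9.

E[X] = 21/4 ≈ 5.25000; E[X] ≥ 1; first-moment method inconclusive here.


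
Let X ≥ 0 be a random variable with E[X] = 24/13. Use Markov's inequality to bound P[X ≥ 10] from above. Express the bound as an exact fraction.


μ = E[X] = 24/13, a = 10.
Markov: P[X ≥ 10] ≤ μ/a = (24/13)/10 = 12/65.
Numerically: ≈ 0.18462.
(Since a = 10 > μ = 1.84615, the bound 12/65 is < 1 and informative.)

P[X ≥ 10] ≤ 12/65 ≈ 0.18462.


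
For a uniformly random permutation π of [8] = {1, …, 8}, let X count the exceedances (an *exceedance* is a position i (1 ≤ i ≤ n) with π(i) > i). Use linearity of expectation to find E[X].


Write X = Σ_{i=1}^{8} X_i, where X_i = 1_{π(i) > i}.
For each fixed i, π(i) is uniform over {1, …, 8} (marginal of a uniform permutation), so P[π(i) > i] = (n − i)/n. Summing: Σ_{i=1}^{8} (n − i)/n = (0 + 1 + … + 7)/8 = 8(8 − 1)/(2·8) = (8 − 1)/2.
Hence E[X] = Σ_{i=1}^{8} (8 − i)/8 = 7/2 ≈ 3.5000.

E[X] = 7/2 = 3.5000.


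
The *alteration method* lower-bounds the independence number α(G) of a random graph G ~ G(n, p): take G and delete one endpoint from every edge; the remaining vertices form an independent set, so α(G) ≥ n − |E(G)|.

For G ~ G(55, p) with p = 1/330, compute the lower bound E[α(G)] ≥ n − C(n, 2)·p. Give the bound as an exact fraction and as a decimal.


E[|E(G)|] = C(55, 2)·p = 1485 · (1/330) = 9/2.
E[α(G)] ≥ n − E[|E(G)|] = 55 − 9/2 = 101/2.
Numerically: ≈ 50.5000.
(This is only a lower bound; the true E[α(G)] may be larger.)

E[α(G)] ≥ 101/2 ≈ 50.5000.


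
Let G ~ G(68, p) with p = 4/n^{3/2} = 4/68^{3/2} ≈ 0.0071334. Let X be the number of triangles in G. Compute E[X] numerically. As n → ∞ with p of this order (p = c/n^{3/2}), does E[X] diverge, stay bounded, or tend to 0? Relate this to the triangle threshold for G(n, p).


Number of potential triangles: C(68, 3) = 50116.
Each occurs with probability p³ ≈ (0.0071334)³ ≈ 3.62985993e-07.
By linearity: E[X] = C(68, 3)·p³ ≈ 50116 · 3.62985993e-07 ≈ 0.018191.
Since α = 3/2 > 1, p = c/n^{3/2} = o(1/n) is below the triangle threshold p ~ 1/n. Asymptotically E[X] ~ (c³/6)·n^{3(1−α)} = (4³/6)·n^{-1.5} → 0, so by Markov's inequality G has no triangles w.h.p.

E[X] ≈ 0.018191; in regime p = Θ(1/n^{3/2}) E[X] tends to 0 (below the triangle threshold p ~ 1/n).


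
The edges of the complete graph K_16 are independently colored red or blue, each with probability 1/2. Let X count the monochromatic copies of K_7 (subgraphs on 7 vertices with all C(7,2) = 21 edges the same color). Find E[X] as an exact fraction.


Let X = Σ_S X_S over the C(16, 7) = 11440 subsets S of size 7, where X_S = 1 if the K_7 on S is monochromatic.
For a fixed S, the K_7 on S has C(7, 2) = 21 edges. P[all 21 edges red] = (1/2)^21, and likewise for blue, so P[monochromatic] = 2·(1/2)^21 = 2^{1 − 21} = 1/1048576.
By linearity of expectation: E[X] = C(16, 7) · 2^{1 − 21} = 11440 · 1/1048576 = 715/65536.
Numerically: E[X] ≈ 0.01091.

E[X] = C(16,7)·2^(1−C(7,2)) = 715/65536 ≈ 0.01091.


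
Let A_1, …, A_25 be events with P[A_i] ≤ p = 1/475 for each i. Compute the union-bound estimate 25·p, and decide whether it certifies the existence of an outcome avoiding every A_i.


Union bound: P[∪_{i=1}^{25} A_i] ≤ Σ_i P[A_i] ≤ 25·p = 25·(1/475) = 1/19.
Numerically: 1/19 ≈ 0.053.
Is 1/19 < 1? YES.
Since P[∪ A_i] ≤ 1/19 < 1, the complement has P[∩ A_i^c] ≥ 1 − 1/19 = 18/19 > 0, so some outcome avoids every A_i.

25·p = 1/19 ≈ 0.053; existence CERTIFIED by the union bound.


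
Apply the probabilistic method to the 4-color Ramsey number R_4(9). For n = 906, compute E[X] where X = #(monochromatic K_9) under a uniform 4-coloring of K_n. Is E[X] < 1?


E[X] = C(906, 9) · 4^{1 − 36} = 1089130176400609441450 · 4^{−35} = 1089130176400609441450/1180591620717411303424.
As a reduced fraction: E[X] = 544565088200304720725/590295810358705651712 ≈ 0.92253.
Is E[X] < 1? YES.
Since E[X] < 1, there exists a 4-coloring of K_{906} with no monochromatic K_9; hence R_4(9) > 906.

E[X] = 544565088200304720725/590295810358705651712 ≈ 0.92253; E[X] < 1, so R_4(9) > 906.


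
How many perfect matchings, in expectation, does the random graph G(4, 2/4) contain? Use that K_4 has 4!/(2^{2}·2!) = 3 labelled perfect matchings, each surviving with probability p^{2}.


K_4 has 4!/(2^{2}·2!) = 3 labelled perfect matchings.
For each such perfect matching H, let X_H = 1 if all 2 edges of H are present in G. Then P[X_H = 1] = p^{2} = (1/2)^{2} = 1/4.
By linearity of expectation: E[X] = Σ_H E[X_H] = 3 · p^{2} = 3 · 1/4 = 3/4.
Numerically: E[X] ≈ 0.75.

E[X] = 3 · (1/2)^{2} = 3/4 ≈ 0.75.


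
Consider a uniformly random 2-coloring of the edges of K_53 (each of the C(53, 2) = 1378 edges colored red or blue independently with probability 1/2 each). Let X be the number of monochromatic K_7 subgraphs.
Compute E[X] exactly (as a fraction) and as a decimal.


Let X = Σ_S X_S over the C(53, 7) = 154143080 subsets S of size 7, where X_S = 1 if the K_7 on S is monochromatic.
For a fixed S, the K_7 on S has C(7, 2) = 21 edges. P[all 21 edges red] = (1/2)^21, and likewise for blue, so P[monochromatic] = 2·(1/2)^21 = 2^{1 − 21} = 1/1048576.
By linearity: E[X] = C(53, 7) · 2^{1 − 21} = 154143080 · 1/1048576 = 19267885/131072.
Numerically: E[X] ≈ 147.002296.

E[X] = C(53,7)·2^(1−C(7,2)) = 19267885/131072 ≈ 147.002296.


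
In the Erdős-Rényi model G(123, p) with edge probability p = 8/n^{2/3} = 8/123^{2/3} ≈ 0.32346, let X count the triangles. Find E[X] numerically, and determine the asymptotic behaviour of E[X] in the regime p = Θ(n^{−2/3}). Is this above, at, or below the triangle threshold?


Number of potential triangles: C(123, 3) = 302621.
Each occurs with probability p³ ≈ (0.32346)³ ≈ 3.3842290e-02.
By linearity: E[X] = C(123, 3)·p³ ≈ 302621 · 3.3842290e-02 ≈ 10241.38753.
Since α = 2/3 < 1, p = c/n^{2/3} ≫ 1/n is above the triangle threshold p ~ 1/n. Asymptotically E[X] ~ (c³/6)·n^{3(1−α)} = (8³/6)·n^{1} → ∞; triangles are abundant w.h.p.

E[X] ≈ 10241.38753; in regime p = Θ(1/n^{2/3}) E[X] diverges (above the triangle threshold p ~ 1/n).


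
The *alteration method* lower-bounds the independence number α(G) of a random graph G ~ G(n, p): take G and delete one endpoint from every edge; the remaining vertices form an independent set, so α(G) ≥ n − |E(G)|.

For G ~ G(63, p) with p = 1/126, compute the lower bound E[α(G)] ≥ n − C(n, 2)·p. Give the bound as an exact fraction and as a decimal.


E[|E(G)|] = C(63, 2)·p = 1953 · (1/126) = 31/2.
E[α(G)] ≥ n − E[|E(G)|] = 63 − 31/2 = 95/2.
Numerically: ≈ 47.500000.
(This is only a lower bound; the true E[α(G)] may be larger.)

E[α(G)] ≥ 95/2 ≈ 47.500000.


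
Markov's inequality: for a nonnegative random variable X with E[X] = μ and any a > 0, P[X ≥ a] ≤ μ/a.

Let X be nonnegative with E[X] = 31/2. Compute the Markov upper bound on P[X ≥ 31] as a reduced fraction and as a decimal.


μ = E[X] = 31/2, a = 31.
Markov: P[X ≥ 31] ≤ μ/a = (31/2)/31 = 1/2.
Numerically: ≈ 0.50000.
(Since a = 31 > μ = 15.50000, the bound 1/2 is < 1 and informative.)

P[X ≥ 31] ≤ 1/2 ≈ 0.50000.


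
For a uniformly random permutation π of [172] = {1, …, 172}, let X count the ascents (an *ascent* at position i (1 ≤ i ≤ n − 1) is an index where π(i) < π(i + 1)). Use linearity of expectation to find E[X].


Write X = Σ X_I over i = 1, …, 171, with X_I the indicator of one ascent.
There are 171 indicators.
For each fixed i, the pair (π(i), π(i+1)) is a uniformly random ordered pair of distinct values from {1, …, 172}; by symmetry P[π(i) < π(i+1)] = 1/2.
By linearity: E[X] = 171 · (1/2) = (172 − 1) · (1/2) = 171/2 ≈ 85.50000.

E[X] = 171/2 = 85.50000.


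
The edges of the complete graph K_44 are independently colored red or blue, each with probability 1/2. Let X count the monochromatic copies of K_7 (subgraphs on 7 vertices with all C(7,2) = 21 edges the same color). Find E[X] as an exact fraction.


Let X = Σ_S X_S over the C(44, 7) = 38320568 subsets S of size 7, where X_S = 1 if the K_7 on S is monochromatic.
For a fixed S, the K_7 on S has C(7, 2) = 21 edges. P[all 21 edges red] = (1/2)^21, and likewise for blue, so P[monochromatic] = 2·(1/2)^21 = 2^{1 − 21} = 1/1048576.
By linearity of expectation: E[X] = C(44, 7) · 2^{1 − 21} = 38320568 · 1/1048576 = 4790071/131072.
Numerically: E[X] ≈ 36.545.

E[X] = C(44,7)·2^(1−C(7,2)) = 4790071/131072 ≈ 36.545.


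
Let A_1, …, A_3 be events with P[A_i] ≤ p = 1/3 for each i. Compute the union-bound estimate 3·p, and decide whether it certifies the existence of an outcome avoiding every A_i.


Union bound: P[∪_{i=1}^{3} A_i] ≤ Σ_i P[A_i] ≤ 3·p = 3·(1/3) = 1.
Numerically: 1 ≈ 1.000000.
Is 1 < 1? NO.
Since the bound 1 is ≥ 1, the union bound is uninformative here; it does NOT by itself certify existence.

3·p = 1 ≈ 1.000000; existence NOT certified by the union bound.


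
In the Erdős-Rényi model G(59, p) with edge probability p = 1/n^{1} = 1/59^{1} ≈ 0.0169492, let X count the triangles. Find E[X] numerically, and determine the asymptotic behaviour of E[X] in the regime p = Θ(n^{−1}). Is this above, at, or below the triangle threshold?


Number of potential triangles: C(59, 3) = 32509.
Each occurs with probability p³ ≈ (0.0169492)³ ≈ 4.86904698e-06.
By linearity: E[X] = C(59, 3)·p³ ≈ 32509 · 4.86904698e-06 ≈ 0.158288.
Here α = 1, so p = 1/n is exactly at the triangle threshold p ~ 1/n. Asymptotically E[X] → c³/6 = 1³/6 = 1/6 ≈ 0.166667, a bounded constant. In this regime the triangle count is asymptotically Poisson(c³/6).

E[X] ≈ 0.158288; in regime p = Θ(1/n^{1}) E[X] stays bounded (at the triangle threshold p ~ 1/n).


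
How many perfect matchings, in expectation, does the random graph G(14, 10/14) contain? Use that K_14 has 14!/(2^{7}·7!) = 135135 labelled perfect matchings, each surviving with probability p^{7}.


K_14 has 14!/(2^{7}·7!) = 135135 labelled perfect matchings.
For each such perfect matching H, let X_H = 1 if all 7 edges of H are present in G. Then P[X_H = 1] = p^{7} = (5/7)^{7} = 78125/823543.
By linearity of expectation: E[X] = Σ_H E[X_H] = 135135 · p^{7} = 135135 · 78125/823543 = 1508203125/117649.
Numerically: E[X] ≈ 1.28e+04.

E[X] = 135135 · (5/7)^{7} = 1508203125/117649 ≈ 1.28e+04.


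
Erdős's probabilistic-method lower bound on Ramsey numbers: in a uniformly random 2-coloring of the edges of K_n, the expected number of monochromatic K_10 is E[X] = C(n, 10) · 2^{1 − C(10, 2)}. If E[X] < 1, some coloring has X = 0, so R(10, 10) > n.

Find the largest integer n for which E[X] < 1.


We need C(n, 10) · 2^{1 − 45} < 1, i.e. C(n, 10) < 2^{45 − 1} = 17592186044416.
Check values of n near the boundary:
  n = 99: C(99, 10) = 15579278510796; 15579278510796 < 17592186044416? YES
  n = 100: C(100, 10) = 17310309456440; 17310309456440 < 17592186044416? YES
  n = 101: C(101, 10) = 19212541264840; 19212541264840 < 17592186044416? NO
  n = 102: C(102, 10) = 21300860967540; 21300860967540 < 17592186044416? NO
The largest n with C(n, 10) < 17592186044416 is n = 100 (where E[X] = 2163788682055/2199023255552 ≈ 0.983977). Hence R(10, 10) > 100, i.e. R(10, 10) ≥ 101.

Largest n = 100; hence R(10, 10) > 100.


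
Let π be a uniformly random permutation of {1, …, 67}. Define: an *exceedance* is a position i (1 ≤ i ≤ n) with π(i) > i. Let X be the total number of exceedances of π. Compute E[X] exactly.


Write X = Σ_{i=1}^{67} X_i, where X_i = 1_{π(i) > i}.
For each fixed i, π(i) is uniform over {1, …, 67} (marginal of a uniform permutation), so P[π(i) > i] = (n − i)/n. Summing: Σ_{i=1}^{67} (n − i)/n = (0 + 1 + … + 66)/67 = 67(67 − 1)/(2·67) = (67 − 1)/2.
Hence E[X] = Σ_{i=1}^{67} (67 − i)/67 = 33 ≈ 33.0000.

E[X] = 33 = 33.0000.


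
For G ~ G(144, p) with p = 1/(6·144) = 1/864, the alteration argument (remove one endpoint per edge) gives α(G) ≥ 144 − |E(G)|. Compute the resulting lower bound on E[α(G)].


E[|E(G)|] = C(144, 2)·p = 10296 · (1/864) = 143/12.
E[α(G)] ≥ n − E[|E(G)|] = 144 − 143/12 = 1585/12.
Numerically: ≈ 132.08333.
(This is only a lower bound; the true E[α(G)] may be larger.)

E[α(G)] ≥ 1585/12 ≈ 132.08333.


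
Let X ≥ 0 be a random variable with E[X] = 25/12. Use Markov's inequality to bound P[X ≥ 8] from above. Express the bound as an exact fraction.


μ = E[X] = 25/12, a = 8.
Markov: P[X ≥ 8] ≤ μ/a = (25/12)/8 = 25/96.
Numerically: ≈ 0.260417.
(Since a = 8 > μ = 2.083333, the bound 25/96 is < 1 and informative.)

P[X ≥ 8] ≤ 25/96 ≈ 0.260417.


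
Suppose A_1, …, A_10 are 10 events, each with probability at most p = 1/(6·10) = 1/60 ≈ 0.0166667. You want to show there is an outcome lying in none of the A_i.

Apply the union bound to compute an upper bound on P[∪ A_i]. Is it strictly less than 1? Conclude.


Union bound: P[∪_{i=1}^{10} A_i] ≤ Σ_i P[A_i] ≤ 10·p = 10·(1/60) = 1/6.
Numerically: 1/6 ≈ 0.1666667.
Is 1/6 < 1? YES.
Since P[∪ A_i] ≤ 1/6 < 1, the complement has P[∩ A_i^c] ≥ 1 − 1/6 = 5/6 > 0, so some outcome avoids every A_i.

10·p = 1/6 ≈ 0.1666667; existence CERTIFIED by the union bound.


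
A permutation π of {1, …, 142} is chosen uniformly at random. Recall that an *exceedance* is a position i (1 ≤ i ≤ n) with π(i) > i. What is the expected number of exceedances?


Write X = Σ_{i=1}^{142} X_i, where X_i = 1_{π(i) > i}.
For each fixed i, π(i) is uniform over {1, …, 142} (marginal of a uniform permutation), so P[π(i) > i] = (n − i)/n. Summing: Σ_{i=1}^{142} (n − i)/n = (0 + 1 + … + 141)/142 = 142(142 − 1)/(2·142) = (142 − 1)/2.
Hence E[X] = Σ_{i=1}^{142} (142 − i)/142 = 141/2 ≈ 70.500.

E[X] = 141/2 = 70.500.


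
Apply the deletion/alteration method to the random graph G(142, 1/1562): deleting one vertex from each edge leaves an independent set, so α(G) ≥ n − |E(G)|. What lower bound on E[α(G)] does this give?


E[|E(G)|] = C(142, 2)·p = 10011 · (1/1562) = 141/22.
E[α(G)] ≥ n − E[|E(G)|] = 142 − 141/22 = 2983/22.
Numerically: ≈ 135.5909.
(This is only a lower bound; the true E[α(G)] may be larger.)

E[α(G)] ≥ 2983/22 ≈ 135.5909.


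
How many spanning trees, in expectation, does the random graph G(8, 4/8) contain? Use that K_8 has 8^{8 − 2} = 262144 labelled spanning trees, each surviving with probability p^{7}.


K_8 has 8^{8 − 2} = 262144 labelled spanning trees.
For each such spanning tree H, let X_H = 1 if all 7 edges of H are present in G. Then P[X_H = 1] = p^{7} = (1/2)^{7} = 1/128.
By linearity of expectation: E[X] = Σ_H E[X_H] = 262144 · p^{7} = 262144 · 1/128 = 2048.
Numerically: E[X] ≈ 2048.

E[X] = 262144 · (1/2)^{7} = 2048 ≈ 2048.


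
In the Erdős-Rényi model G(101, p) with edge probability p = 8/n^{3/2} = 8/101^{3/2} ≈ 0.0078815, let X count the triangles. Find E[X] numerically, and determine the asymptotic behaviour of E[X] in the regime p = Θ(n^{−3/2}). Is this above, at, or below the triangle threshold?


Number of potential triangles: C(101, 3) = 166650.
Each occurs with probability p³ ≈ (0.0078815)³ ≈ 4.8958013e-07.
By linearity: E[X] = C(101, 3)·p³ ≈ 166650 · 4.8958013e-07 ≈ 0.08159.
Since α = 3/2 > 1, p = c/n^{3/2} = o(1/n) is below the triangle threshold p ~ 1/n. Asymptotically E[X] ~ (c³/6)·n^{3(1−α)} = (8³/6)·n^{-1.5} → 0, so by Markov's inequality G has no triangles w.h.p.

E[X] ≈ 0.08159; in regime p = Θ(1/n^{3/2}) E[X] tends to 0 (below the triangle threshold p ~ 1/n).


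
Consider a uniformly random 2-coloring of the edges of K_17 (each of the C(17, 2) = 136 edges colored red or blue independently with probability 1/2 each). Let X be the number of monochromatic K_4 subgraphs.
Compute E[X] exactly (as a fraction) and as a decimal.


Let X = Σ_S X_S over the C(17, 4) = 2380 subsets S of size 4, where X_S = 1 if the K_4 on S is monochromatic.
For a fixed S, the K_4 on S has C(4, 2) = 6 edges. P[all 6 edges red] = (1/2)^6, and likewise for blue, so P[monochromatic] = 2·(1/2)^6 = 2^{1 − 6} = 1/32.
Summing: E[X] = C(17, 4) · 2^{1 − 6} = 2380 · 1/32 = 595/8.
Numerically: E[X] ≈ 74.375.

E[X] = C(17,4)·2^(1−C(4,2)) = 595/8 ≈ 74.375.


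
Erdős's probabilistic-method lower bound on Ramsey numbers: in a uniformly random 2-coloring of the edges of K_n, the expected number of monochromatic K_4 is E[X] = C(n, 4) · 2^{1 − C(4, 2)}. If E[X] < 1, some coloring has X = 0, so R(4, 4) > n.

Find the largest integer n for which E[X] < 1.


We need C(n, 4) · 2^{1 − 6} < 1, i.e. C(n, 4) < 2^{6 − 1} = 32.
Check values of n near the boundary:
  n = 4: C(4, 4) = 1; 1 < 32? YES
  n = 5: C(5, 4) = 5; 5 < 32? YES
  n = 6: C(6, 4) = 15; 15 < 32? YES
  n = 7: C(7, 4) = 35; 35 < 32? NO
  n = 8: C(8, 4) = 70; 70 < 32? NO
The largest n with C(n, 4) < 32 is n = 6 (where E[X] = 15/32 ≈ 0.46875). Hence R(4, 4) > 6, i.e. R(4, 4) ≥ 7.

Largest n = 6; hence R(4, 4) > 6.


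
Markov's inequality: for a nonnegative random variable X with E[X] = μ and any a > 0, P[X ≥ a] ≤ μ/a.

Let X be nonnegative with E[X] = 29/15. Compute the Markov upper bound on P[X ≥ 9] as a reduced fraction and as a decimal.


μ = E[X] = 29/15, a = 9.
Markov: P[X ≥ 9] ≤ μ/a = (29/15)/9 = 29/135.
Numerically: ≈ 0.215.
(Since a = 9 > μ = 1.933, the bound 29/135 is < 1 and informative.)

P[X ≥ 9] ≤ 29/135 ≈ 0.215.


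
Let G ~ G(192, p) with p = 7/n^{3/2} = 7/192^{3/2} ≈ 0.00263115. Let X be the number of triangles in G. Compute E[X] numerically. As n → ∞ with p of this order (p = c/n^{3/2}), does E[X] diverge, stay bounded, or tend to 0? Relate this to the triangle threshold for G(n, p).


Number of potential triangles: C(192, 3) = 1161280.
Each occurs with probability p³ ≈ (0.00263115)³ ≈ 1.82153949e-08.
By linearity: E[X] = C(192, 3)·p³ ≈ 1161280 · 1.82153949e-08 ≈ 0.021153.
Since α = 3/2 > 1, p = c/n^{3/2} = o(1/n) is below the triangle threshold p ~ 1/n. Asymptotically E[X] ~ (c³/6)·n^{3(1−α)} = (7³/6)·n^{-1.5} → 0, so by Markov's inequality G has no triangles w.h.p.

E[X] ≈ 0.021153; in regime p = Θ(1/n^{3/2}) E[X] tends to 0 (below the triangle threshold p ~ 1/n).


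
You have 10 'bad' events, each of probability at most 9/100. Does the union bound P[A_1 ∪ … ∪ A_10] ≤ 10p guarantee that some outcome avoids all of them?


Union bound: P[∪_{i=1}^{10} A_i] ≤ Σ_i P[A_i] ≤ 10·p = 10·(9/100) = 9/10.
Numerically: 9/10 ≈ 0.9000.
Is 9/10 < 1? YES.
Since P[∪ A_i] ≤ 9/10 < 1, the complement has P[∩ A_i^c] ≥ 1 − 9/10 = 1/10 > 0, so some outcome avoids every A_i.

10·p = 9/10 ≈ 0.9000; existence CERTIFIED by the union bound.


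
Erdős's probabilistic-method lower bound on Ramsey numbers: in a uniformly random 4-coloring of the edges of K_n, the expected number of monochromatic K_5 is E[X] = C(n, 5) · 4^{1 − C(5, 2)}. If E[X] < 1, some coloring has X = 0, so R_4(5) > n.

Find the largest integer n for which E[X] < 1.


We need C(n, 5) · 4^{1 − 10} < 1, i.e. C(n, 5) < 4^{10 − 1} = 262144.
Check values of n near the boundary:
  n = 29: C(29, 5) = 118755; 118755 < 262144? YES
  n = 30: C(30, 5) = 142506; 142506 < 262144? YES
  n = 31: C(31, 5) = 169911; 169911 < 262144? YES
  n = 32: C(32, 5) = 201376; 201376 < 262144? YES
  n = 33: C(33, 5) = 237336; 237336 < 262144? YES
  n = 34: C(34, 5) = 278256; 278256 < 262144? NO
The largest n with C(n, 5) < 262144 is n = 33 (where E[X] = 29667/32768 ≈ 0.905365). Hence R_4(5) > 33, i.e. R_4(5) ≥ 34.

Largest n = 33; hence R_4(5) > 33.
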